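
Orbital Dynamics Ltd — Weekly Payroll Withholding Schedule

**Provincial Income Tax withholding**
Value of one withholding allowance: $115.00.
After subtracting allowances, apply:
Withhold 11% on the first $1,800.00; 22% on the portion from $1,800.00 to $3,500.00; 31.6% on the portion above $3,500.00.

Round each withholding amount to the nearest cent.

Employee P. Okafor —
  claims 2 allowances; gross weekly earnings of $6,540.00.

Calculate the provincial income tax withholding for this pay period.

Provincial Income Tax: taxable = $6,540.00 − 2×$115.00 = $6,310.00
  $572.00 + 31.6% × ($6,310.00 − $3,500.00) = $572.00 + 31.6% × $2,810.00 = $1,459.96

$1,459.96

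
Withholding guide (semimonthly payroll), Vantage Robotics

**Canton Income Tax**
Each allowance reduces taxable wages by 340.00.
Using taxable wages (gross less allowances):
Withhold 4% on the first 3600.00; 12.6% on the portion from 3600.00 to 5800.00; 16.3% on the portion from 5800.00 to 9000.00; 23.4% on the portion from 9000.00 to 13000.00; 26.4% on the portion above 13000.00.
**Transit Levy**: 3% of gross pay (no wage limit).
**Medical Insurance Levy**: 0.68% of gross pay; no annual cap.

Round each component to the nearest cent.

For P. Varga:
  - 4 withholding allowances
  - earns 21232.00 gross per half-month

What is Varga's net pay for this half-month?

16757.65

Canton Income Tax: taxable = 21232.00 − 4×340.00 = 19872.00
  1878.80 + 26.4% × (19872.00 − 13000.00) = 1878.80 + 26.4% × 6872.00 = 3693.01
Transit Levy: 3% × 21232.00 = 636.96
Medical Insurance Levy: 0.68% × 21232.00 = 144.38
Total withheld: 3693.01 + 636.96 + 144.38 = 4474.35
Net pay: 21232.00 − 4474.35 = 16757.65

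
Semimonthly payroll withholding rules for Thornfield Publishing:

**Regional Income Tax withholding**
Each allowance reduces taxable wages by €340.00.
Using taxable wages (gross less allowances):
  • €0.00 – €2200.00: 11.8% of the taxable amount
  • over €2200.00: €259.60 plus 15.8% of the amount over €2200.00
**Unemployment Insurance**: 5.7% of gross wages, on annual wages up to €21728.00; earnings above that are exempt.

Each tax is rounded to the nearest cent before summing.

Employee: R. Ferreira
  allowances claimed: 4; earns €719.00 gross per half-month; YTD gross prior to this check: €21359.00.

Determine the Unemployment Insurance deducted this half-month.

€21.03

Unemployment Insurance: cap €21728.00 − YTD €21359.00 = €369.00 subject; 5.7% × €369.00 = €21.03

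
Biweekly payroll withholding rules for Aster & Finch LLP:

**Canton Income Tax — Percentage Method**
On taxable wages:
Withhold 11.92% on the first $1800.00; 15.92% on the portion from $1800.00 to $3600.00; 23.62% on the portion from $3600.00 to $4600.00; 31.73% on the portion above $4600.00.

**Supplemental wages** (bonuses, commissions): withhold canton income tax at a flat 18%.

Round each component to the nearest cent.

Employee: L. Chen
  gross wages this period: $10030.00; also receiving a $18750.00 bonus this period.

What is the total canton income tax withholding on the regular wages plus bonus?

Canton Income Tax: taxable = $10030.00
  $737.32 + 31.73% × ($10030.00 − $4600.00) = $737.32 + 31.73% × $5430.00 = $2460.26
Supplemental (18% flat on bonus): 18% × $18750.00 = $3375.00
Total canton income tax: $2460.26 + $3375.00 = $5835.26

$5835.26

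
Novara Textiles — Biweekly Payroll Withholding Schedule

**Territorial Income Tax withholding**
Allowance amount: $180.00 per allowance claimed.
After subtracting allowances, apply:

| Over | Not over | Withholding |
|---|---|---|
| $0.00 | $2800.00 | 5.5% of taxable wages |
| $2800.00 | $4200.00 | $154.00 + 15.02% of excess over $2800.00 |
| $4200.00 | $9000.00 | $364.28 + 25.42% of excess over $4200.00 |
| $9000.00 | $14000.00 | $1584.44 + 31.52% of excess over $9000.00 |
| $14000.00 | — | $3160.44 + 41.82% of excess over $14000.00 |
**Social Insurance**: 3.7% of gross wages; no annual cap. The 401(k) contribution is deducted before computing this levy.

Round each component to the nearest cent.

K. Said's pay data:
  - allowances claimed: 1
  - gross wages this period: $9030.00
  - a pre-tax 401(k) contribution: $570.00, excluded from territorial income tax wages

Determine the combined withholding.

$1714.44

Territorial Income Tax: taxable = $9030.00 − $570.00 − 1×$180.00 = $8280.00
  $364.28 + 25.42% × ($8280.00 − $4200.00) = $364.28 + 25.42% × $4080.00 = $1401.42
Social Insurance: 3.7% × $8460.00 = $313.02
Total: $1401.42 + $313.02 = $1714.44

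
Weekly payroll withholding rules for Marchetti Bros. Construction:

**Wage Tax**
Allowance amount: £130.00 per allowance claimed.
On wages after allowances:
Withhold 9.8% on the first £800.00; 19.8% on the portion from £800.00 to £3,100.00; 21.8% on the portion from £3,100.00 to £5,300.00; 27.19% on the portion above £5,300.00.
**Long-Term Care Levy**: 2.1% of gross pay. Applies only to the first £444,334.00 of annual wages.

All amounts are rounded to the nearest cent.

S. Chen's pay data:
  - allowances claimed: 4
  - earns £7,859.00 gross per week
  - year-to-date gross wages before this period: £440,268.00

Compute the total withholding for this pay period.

Wage Tax: taxable = £7,859.00 − 4×£130.00 = £7,339.00
  £1,013.40 + 27.19% × (£7,339.00 − £5,300.00) = £1,013.40 + 27.19% × £2,039.00 = £1,567.80
Long-Term Care Levy: cap £444,334.00 − YTD £440,268.00 = £4,066.00 subject; 2.1% × £4,066.00 = £85.39
Total: £1,567.80 + £85.39 = £1,653.19

£1,653.19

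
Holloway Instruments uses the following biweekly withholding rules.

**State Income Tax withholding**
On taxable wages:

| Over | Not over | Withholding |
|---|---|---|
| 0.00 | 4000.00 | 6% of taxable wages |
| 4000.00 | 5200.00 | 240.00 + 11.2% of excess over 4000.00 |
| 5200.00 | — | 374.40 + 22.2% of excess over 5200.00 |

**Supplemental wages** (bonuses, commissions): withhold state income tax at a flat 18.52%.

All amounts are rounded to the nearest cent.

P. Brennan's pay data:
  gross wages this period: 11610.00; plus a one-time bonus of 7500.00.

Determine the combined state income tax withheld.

3186.42

State Income Tax: taxable = 11610.00
  374.40 + 22.2% × (11610.00 − 5200.00) = 374.40 + 22.2% × 6410.00 = 1797.42
Supplemental (18.52% flat on bonus): 18.52% × 7500.00 = 1389.00
Total state income tax: 1797.42 + 1389.00 = 3186.42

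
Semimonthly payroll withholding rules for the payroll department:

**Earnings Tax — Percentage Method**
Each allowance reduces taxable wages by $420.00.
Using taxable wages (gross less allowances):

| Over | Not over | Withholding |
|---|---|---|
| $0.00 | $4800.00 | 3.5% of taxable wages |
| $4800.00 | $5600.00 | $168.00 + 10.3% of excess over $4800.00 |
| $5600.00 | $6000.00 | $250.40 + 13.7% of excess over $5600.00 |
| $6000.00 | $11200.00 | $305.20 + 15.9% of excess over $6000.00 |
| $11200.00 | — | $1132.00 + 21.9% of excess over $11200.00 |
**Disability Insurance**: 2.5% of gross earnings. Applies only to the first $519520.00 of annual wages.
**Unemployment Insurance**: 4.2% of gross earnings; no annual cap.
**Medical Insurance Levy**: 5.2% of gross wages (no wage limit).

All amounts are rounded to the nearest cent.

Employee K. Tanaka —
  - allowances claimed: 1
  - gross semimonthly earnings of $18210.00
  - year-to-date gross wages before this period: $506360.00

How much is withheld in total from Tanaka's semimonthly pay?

Earnings Tax: taxable = $18210.00 − 1×$420.00 = $17790.00
  $1132.00 + 21.9% × ($17790.00 − $11200.00) = $1132.00 + 21.9% × $6590.00 = $2575.21
Disability Insurance: cap $519520.00 − YTD $506360.00 = $13160.00 subject; 2.5% × $13160.00 = $329.00
Unemployment Insurance: 4.2% × $18210.00 = $764.82
Medical Insurance Levy: 5.2% × $18210.00 = $946.92
Total: $2575.21 + $329.00 + $764.82 + $946.92 = $4615.95

$4615.95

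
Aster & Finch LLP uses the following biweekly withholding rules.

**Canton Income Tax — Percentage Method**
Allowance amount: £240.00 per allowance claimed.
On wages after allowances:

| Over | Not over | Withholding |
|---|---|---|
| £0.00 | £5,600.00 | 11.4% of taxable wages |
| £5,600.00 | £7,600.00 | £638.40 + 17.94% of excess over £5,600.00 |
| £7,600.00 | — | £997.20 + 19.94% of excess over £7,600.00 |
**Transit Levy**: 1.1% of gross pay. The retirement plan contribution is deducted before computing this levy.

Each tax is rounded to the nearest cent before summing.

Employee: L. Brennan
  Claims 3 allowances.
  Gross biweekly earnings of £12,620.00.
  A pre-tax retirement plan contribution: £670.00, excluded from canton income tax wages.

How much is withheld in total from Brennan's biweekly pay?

Canton Income Tax: taxable = £12,620.00 − £670.00 − 3×£240.00 = £11,230.00
  £997.20 + 19.94% × (£11,230.00 − £7,600.00) = £997.20 + 19.94% × £3,630.00 = £1,721.02
Transit Levy: 1.1% × £11,950.00 = £131.45
Total: £1,721.02 + £131.45 = £1,852.47

£1,852.47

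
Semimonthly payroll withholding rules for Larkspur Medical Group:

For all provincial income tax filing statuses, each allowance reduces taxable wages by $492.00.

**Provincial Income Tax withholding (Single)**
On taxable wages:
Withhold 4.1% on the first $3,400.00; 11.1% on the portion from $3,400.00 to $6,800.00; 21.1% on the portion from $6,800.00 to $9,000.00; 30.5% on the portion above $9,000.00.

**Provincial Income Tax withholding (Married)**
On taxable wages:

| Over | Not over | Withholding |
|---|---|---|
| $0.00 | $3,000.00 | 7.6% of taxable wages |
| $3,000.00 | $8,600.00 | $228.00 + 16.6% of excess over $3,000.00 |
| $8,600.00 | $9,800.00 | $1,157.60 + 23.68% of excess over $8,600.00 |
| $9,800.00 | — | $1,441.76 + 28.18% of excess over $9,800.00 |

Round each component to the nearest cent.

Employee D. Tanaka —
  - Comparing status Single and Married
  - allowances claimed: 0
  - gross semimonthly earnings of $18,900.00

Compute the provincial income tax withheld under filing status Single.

Provincial Income Tax (Single): taxable = $18,900.00
  $981.00 + 30.5% × ($18,900.00 − $9,000.00) = $981.00 + 30.5% × $9,900.00 = $4,000.50

$4,000.50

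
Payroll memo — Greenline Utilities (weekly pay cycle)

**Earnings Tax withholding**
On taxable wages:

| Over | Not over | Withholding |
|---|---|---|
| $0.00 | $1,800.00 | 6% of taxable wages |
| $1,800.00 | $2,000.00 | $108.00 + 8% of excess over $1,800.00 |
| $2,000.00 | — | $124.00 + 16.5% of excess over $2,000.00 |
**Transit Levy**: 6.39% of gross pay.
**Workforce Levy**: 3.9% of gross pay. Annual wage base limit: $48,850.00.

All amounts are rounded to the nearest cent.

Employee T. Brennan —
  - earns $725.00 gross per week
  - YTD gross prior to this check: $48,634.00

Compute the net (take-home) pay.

$626.75

Earnings Tax: taxable = $725.00
  6% × $725.00 = $43.50
Transit Levy: 6.39% × $725.00 = $46.33
Workforce Levy: cap $48,850.00 − YTD $48,634.00 = $216.00 subject; 3.9% × $216.00 = $8.42
Total withheld: $43.50 + $46.33 + $8.42 = $98.25
Net pay: $725.00 − $98.25 = $626.75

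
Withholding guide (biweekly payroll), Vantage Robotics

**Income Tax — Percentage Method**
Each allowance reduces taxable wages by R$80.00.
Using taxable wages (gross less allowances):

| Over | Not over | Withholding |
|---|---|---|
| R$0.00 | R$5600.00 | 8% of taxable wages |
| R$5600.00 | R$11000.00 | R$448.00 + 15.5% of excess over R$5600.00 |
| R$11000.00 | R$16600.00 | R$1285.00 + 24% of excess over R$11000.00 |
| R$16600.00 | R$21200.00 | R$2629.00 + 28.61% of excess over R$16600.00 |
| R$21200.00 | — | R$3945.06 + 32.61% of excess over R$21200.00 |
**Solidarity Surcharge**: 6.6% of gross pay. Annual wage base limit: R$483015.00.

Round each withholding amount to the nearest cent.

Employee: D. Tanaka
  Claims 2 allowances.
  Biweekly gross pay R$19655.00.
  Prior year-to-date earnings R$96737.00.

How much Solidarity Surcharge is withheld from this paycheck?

R$1297.23

Solidarity Surcharge: 6.6% × R$19655.00 = R$1297.23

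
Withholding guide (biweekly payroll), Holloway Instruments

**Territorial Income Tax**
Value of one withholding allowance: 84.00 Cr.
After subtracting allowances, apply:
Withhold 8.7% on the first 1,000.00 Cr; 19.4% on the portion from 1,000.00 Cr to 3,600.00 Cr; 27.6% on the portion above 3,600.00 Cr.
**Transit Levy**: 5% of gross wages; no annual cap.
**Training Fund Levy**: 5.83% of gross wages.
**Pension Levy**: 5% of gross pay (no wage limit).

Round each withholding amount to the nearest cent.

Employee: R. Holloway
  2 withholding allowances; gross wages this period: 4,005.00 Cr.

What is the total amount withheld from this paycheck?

Territorial Income Tax: taxable = 4,005.00 Cr − 2×84.00 Cr = 3,837.00 Cr
  591.40 Cr + 27.6% × (3,837.00 Cr − 3,600.00 Cr) = 591.40 Cr + 27.6% × 237.00 Cr = 656.81 Cr
Transit Levy: 5% × 4,005.00 Cr = 200.25 Cr
Training Fund Levy: 5.83% × 4,005.00 Cr = 233.49 Cr
Pension Levy: 5% × 4,005.00 Cr = 200.25 Cr
Total: 656.81 Cr + 200.25 Cr + 233.49 Cr + 200.25 Cr = 1,290.80 Cr

1,290.80 Cr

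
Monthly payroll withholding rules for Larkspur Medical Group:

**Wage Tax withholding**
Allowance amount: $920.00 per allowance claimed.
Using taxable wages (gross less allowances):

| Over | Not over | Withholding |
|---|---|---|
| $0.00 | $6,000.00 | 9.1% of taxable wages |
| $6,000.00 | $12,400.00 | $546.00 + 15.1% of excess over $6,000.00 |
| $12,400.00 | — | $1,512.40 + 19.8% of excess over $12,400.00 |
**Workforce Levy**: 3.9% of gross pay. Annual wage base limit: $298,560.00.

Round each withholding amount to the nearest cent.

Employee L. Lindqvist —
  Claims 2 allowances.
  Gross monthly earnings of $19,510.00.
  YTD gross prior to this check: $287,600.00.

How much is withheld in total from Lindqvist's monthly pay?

Wage Tax: taxable = $19,510.00 − 2×$920.00 = $17,670.00
  $1,512.40 + 19.8% × ($17,670.00 − $12,400.00) = $1,512.40 + 19.8% × $5,270.00 = $2,555.86
Workforce Levy: cap $298,560.00 − YTD $287,600.00 = $10,960.00 subject; 3.9% × $10,960.00 = $427.44
Total: $2,555.86 + $427.44 = $2,983.30

$2,983.30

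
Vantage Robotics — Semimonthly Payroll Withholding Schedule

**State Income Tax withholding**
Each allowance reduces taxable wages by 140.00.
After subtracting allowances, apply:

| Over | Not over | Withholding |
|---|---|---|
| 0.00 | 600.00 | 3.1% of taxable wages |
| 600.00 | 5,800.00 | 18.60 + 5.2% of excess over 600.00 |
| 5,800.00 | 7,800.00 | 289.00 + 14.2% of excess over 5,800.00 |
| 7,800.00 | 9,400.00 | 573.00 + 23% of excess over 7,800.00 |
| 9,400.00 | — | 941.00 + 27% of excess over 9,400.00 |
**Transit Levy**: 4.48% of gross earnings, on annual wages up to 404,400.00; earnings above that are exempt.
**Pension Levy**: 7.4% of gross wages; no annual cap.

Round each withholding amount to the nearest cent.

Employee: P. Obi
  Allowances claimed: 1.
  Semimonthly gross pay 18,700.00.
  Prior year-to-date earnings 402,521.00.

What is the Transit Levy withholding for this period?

84.18

Transit Levy: cap 404,400.00 − YTD 402,521.00 = 1,879.00 subject; 4.48% × 1,879.00 = 84.18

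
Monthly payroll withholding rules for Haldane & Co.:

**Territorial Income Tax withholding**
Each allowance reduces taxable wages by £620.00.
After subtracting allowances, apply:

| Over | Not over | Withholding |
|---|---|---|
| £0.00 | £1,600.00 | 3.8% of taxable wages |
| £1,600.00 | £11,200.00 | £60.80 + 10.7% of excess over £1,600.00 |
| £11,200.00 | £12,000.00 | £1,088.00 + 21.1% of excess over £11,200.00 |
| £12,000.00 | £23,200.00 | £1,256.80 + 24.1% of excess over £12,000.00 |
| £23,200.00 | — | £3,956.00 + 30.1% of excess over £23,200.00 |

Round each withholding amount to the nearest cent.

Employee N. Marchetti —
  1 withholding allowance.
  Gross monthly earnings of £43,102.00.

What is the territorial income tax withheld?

£9,759.88

Territorial Income Tax: taxable = £43,102.00 − 1×£620.00 = £42,482.00
  £3,956.00 + 30.1% × (£42,482.00 − £23,200.00) = £3,956.00 + 30.1% × £19,282.00 = £9,759.88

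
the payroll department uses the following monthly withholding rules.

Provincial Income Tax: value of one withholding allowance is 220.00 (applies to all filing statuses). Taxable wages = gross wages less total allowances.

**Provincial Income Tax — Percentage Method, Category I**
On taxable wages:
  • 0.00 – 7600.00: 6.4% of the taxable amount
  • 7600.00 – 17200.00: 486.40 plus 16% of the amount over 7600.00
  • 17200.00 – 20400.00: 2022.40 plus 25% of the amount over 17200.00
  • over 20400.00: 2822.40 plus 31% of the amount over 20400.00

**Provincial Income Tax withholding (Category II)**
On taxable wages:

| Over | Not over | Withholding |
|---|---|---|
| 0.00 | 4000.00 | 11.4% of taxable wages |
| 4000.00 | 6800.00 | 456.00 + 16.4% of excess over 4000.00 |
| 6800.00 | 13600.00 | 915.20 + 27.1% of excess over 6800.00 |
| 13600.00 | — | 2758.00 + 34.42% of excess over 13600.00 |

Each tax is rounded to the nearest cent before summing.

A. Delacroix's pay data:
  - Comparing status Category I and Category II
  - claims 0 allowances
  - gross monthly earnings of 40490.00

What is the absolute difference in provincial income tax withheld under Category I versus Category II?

2963.24

Provincial Income Tax (Category I): taxable = 40490.00
  2822.40 + 31% × (40490.00 − 20400.00) = 2822.40 + 31% × 20090.00 = 9050.30
Provincial Income Tax (Category II): taxable = 40490.00
  2758.00 + 34.42% × (40490.00 − 13600.00) = 2758.00 + 34.42% × 26890.00 = 12013.54
Difference: |9050.30 − 12013.54| = 2963.24 (higher under Category II)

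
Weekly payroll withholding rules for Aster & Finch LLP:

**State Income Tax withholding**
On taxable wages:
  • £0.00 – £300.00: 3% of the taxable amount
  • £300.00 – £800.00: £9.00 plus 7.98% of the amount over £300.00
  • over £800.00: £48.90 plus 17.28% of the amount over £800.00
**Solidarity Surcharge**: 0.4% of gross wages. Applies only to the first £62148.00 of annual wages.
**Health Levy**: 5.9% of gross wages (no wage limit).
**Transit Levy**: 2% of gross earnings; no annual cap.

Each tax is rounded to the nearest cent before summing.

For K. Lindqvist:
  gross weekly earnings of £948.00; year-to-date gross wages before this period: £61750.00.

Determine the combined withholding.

£150.95

State Income Tax: taxable = £948.00
  £48.90 + 17.28% × (£948.00 − £800.00) = £48.90 + 17.28% × £148.00 = £74.47
Solidarity Surcharge: cap £62148.00 − YTD £61750.00 = £398.00 subject; 0.4% × £398.00 = £1.59
Health Levy: 5.9% × £948.00 = £55.93
Transit Levy: 2% × £948.00 = £18.96
Total: £74.47 + £1.59 + £55.93 + £18.96 = £150.95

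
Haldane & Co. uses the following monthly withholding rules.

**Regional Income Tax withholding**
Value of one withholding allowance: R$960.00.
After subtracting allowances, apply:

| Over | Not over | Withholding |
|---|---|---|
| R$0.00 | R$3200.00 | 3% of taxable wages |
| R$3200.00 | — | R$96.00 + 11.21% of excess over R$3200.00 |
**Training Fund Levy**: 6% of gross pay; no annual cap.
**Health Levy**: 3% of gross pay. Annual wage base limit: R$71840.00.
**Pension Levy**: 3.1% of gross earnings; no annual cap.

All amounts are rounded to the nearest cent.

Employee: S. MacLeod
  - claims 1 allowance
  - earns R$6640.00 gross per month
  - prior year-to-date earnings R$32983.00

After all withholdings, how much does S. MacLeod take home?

R$5462.55

Regional Income Tax: taxable = R$6640.00 − 1×R$960.00 = R$5680.00
  R$96.00 + 11.21% × (R$5680.00 − R$3200.00) = R$96.00 + 11.21% × R$2480.00 = R$374.01
Training Fund Levy: 6% × R$6640.00 = R$398.40
Health Levy: 3% × R$6640.00 = R$199.20
Pension Levy: 3.1% × R$6640.00 = R$205.84
Total withheld: R$374.01 + R$398.40 + R$199.20 + R$205.84 = R$1177.45
Net pay: R$6640.00 − R$1177.45 = R$5462.55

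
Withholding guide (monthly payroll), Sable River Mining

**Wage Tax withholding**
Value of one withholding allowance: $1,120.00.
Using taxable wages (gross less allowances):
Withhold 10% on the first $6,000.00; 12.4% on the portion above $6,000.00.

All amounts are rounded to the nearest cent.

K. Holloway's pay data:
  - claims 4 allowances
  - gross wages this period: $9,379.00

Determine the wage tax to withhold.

Wage Tax: taxable = $9,379.00 − 4×$1,120.00 = $4,899.00
  10% × $4,899.00 = $489.90

$489.90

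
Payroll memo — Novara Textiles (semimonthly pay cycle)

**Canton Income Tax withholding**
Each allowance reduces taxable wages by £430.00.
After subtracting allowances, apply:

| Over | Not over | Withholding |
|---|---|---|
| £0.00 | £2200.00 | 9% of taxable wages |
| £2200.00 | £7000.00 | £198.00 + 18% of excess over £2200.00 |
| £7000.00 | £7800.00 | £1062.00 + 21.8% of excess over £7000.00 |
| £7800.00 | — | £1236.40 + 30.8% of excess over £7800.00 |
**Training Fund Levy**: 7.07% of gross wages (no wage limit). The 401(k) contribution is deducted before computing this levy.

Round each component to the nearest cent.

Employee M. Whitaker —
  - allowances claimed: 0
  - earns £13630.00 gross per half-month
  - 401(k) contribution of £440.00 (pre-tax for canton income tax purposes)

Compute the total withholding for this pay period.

£3829.05

Canton Income Tax: taxable = £13630.00 − £440.00 = £13190.00
  £1236.40 + 30.8% × (£13190.00 − £7800.00) = £1236.40 + 30.8% × £5390.00 = £2896.52
Training Fund Levy: 7.07% × £13190.00 = £932.53
Total: £2896.52 + £932.53 = £3829.05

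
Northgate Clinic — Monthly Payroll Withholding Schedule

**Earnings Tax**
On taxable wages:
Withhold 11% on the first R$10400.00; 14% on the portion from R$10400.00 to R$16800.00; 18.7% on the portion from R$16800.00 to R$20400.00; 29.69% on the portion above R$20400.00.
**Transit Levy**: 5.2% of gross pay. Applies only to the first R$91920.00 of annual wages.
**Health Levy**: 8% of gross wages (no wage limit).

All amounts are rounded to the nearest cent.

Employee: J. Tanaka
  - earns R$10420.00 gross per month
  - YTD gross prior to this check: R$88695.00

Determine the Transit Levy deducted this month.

R$167.70

Transit Levy: cap R$91920.00 − YTD R$88695.00 = R$3225.00 subject; 5.2% × R$3225.00 = R$167.70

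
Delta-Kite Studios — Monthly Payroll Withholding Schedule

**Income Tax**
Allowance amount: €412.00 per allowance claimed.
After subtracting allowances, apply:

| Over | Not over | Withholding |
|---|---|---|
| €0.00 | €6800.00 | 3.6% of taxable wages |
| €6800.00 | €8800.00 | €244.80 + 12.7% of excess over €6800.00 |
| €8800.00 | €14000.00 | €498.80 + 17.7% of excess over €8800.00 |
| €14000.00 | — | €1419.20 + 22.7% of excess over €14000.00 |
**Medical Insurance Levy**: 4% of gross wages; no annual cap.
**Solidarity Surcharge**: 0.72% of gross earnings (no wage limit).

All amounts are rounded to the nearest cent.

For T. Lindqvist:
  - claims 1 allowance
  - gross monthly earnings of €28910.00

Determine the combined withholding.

Income Tax: taxable = €28910.00 − 1×€412.00 = €28498.00
  €1419.20 + 22.7% × (€28498.00 − €14000.00) = €1419.20 + 22.7% × €14498.00 = €4710.25
Medical Insurance Levy: 4% × €28910.00 = €1156.40
Solidarity Surcharge: 0.72% × €28910.00 = €208.15
Total: €4710.25 + €1156.40 + €208.15 = €6074.80

€6074.80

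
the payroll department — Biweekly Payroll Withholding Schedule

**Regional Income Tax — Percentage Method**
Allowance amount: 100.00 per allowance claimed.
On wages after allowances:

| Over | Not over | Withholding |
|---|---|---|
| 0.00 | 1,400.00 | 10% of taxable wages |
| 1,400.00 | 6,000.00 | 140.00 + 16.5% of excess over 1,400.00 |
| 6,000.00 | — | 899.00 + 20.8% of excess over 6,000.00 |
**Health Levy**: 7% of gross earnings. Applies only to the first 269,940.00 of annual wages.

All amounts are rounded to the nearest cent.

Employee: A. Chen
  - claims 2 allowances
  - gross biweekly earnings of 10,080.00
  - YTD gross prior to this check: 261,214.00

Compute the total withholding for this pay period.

2,316.86

Regional Income Tax: taxable = 10,080.00 − 2×100.00 = 9,880.00
  899.00 + 20.8% × (9,880.00 − 6,000.00) = 899.00 + 20.8% × 3,880.00 = 1,706.04
Health Levy: cap 269,940.00 − YTD 261,214.00 = 8,726.00 subject; 7% × 8,726.00 = 610.82
Total: 1,706.04 + 610.82 = 2,316.86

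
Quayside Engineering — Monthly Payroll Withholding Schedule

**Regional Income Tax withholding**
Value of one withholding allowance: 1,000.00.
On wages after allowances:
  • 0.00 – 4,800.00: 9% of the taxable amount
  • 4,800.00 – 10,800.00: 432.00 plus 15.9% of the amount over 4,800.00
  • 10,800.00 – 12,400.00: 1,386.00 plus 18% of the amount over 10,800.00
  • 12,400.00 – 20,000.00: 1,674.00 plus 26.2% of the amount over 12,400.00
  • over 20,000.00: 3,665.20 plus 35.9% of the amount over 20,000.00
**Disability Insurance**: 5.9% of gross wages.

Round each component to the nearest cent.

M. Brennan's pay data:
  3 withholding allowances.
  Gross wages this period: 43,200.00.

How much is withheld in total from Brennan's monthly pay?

13,465.80

Regional Income Tax: taxable = 43,200.00 − 3×1,000.00 = 40,200.00
  3,665.20 + 35.9% × (40,200.00 − 20,000.00) = 3,665.20 + 35.9% × 20,200.00 = 10,917.00
Disability Insurance: 5.9% × 43,200.00 = 2,548.80
Total: 10,917.00 + 2,548.80 = 13,465.80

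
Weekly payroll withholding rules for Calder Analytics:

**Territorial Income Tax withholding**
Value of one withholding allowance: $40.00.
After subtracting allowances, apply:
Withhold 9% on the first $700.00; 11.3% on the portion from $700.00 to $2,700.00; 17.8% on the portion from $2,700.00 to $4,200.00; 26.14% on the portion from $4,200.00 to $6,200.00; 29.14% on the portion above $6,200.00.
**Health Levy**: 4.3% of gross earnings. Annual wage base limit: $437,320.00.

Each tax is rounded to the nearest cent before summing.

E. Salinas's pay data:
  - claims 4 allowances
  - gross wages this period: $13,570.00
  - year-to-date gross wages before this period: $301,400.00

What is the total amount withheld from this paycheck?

Territorial Income Tax: taxable = $13,570.00 − 4×$40.00 = $13,410.00
  $1,078.80 + 29.14% × ($13,410.00 − $6,200.00) = $1,078.80 + 29.14% × $7,210.00 = $3,179.79
Health Levy: 4.3% × $13,570.00 = $583.51
Total: $3,179.79 + $583.51 = $3,763.30

$3,763.30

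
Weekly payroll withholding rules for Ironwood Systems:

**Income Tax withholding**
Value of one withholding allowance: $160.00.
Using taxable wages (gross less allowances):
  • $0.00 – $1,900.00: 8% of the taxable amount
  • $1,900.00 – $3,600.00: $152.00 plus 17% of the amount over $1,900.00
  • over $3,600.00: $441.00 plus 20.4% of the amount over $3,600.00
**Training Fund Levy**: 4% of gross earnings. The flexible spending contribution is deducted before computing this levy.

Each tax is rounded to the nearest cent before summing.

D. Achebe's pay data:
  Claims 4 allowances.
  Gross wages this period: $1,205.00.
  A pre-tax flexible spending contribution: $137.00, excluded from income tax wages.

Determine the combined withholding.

Income Tax: taxable = $1,205.00 − $137.00 − 4×$160.00 = $428.00
  8% × $428.00 = $34.24
Training Fund Levy: 4% × $1,068.00 = $42.72
Total: $34.24 + $42.72 = $76.96

$76.96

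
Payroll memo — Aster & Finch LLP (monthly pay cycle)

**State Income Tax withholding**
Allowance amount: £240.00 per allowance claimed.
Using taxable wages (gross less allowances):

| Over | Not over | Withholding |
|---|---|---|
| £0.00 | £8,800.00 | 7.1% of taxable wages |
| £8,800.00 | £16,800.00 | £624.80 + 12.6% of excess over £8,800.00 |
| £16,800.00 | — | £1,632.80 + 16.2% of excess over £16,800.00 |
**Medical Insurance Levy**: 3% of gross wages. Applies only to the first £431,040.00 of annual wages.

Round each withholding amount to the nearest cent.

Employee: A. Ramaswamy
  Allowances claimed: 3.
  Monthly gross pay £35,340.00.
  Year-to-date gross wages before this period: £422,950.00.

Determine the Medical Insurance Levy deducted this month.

£242.70

Medical Insurance Levy: cap £431,040.00 − YTD £422,950.00 = £8,090.00 subject; 3% × £8,090.00 = £242.70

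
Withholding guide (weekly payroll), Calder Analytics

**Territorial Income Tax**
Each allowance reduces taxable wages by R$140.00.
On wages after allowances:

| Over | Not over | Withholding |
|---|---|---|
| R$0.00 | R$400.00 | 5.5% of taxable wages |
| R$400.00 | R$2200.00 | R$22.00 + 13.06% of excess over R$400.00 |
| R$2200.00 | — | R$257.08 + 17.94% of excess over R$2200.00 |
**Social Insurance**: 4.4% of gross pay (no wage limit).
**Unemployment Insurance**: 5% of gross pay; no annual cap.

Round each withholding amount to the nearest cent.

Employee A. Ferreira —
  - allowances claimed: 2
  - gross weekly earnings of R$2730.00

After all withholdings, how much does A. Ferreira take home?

R$2171.45

Territorial Income Tax: taxable = R$2730.00 − 2×R$140.00 = R$2450.00
  R$257.08 + 17.94% × (R$2450.00 − R$2200.00) = R$257.08 + 17.94% × R$250.00 = R$301.93
Social Insurance: 4.4% × R$2730.00 = R$120.12
Unemployment Insurance: 5% × R$2730.00 = R$136.50
Total withheld: R$301.93 + R$120.12 + R$136.50 = R$558.55
Net pay: R$2730.00 − R$558.55 = R$2171.45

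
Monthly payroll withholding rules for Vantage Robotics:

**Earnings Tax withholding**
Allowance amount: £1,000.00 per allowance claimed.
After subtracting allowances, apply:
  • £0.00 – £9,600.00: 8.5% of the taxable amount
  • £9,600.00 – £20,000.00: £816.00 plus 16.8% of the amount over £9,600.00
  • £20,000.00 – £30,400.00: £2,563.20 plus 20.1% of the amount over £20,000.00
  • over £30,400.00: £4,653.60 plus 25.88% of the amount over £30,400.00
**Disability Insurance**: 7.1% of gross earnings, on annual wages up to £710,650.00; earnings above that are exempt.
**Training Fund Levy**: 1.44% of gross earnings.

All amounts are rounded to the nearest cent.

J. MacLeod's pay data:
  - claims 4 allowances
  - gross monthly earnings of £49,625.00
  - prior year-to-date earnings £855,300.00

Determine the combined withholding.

£9,308.43

Earnings Tax: taxable = £49,625.00 − 4×£1,000.00 = £45,625.00
  £4,653.60 + 25.88% × (£45,625.00 − £30,400.00) = £4,653.60 + 25.88% × £15,225.00 = £8,593.83
Disability Insurance: YTD £855,300.00 ≥ cap £710,650.00 → £0.00
Training Fund Levy: 1.44% × £49,625.00 = £714.60
Total: £8,593.83 + £0.00 + £714.60 = £9,308.43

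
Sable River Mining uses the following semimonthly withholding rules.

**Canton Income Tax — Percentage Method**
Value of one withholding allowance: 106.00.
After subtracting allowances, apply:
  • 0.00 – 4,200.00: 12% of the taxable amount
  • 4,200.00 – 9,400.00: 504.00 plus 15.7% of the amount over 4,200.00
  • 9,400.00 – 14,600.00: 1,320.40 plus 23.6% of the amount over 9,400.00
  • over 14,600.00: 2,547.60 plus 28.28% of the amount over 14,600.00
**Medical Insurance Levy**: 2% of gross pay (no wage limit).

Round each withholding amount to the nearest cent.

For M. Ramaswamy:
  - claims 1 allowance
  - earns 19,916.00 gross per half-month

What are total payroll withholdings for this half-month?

4,419.31

Canton Income Tax: taxable = 19,916.00 − 1×106.00 = 19,810.00
  2,547.60 + 28.28% × (19,810.00 − 14,600.00) = 2,547.60 + 28.28% × 5,210.00 = 4,020.99
Medical Insurance Levy: 2% × 19,916.00 = 398.32
Total: 4,020.99 + 398.32 = 4,419.31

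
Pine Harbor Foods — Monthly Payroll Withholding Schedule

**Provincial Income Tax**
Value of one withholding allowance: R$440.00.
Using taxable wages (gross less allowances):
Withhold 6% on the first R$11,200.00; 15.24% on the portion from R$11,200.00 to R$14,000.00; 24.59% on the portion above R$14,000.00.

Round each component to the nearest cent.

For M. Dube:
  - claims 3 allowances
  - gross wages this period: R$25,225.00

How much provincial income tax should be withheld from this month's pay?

R$3,534.36

Provincial Income Tax: taxable = R$25,225.00 − 3×R$440.00 = R$23,905.00
  R$1,098.72 + 24.59% × (R$23,905.00 − R$14,000.00) = R$1,098.72 + 24.59% × R$9,905.00 = R$3,534.36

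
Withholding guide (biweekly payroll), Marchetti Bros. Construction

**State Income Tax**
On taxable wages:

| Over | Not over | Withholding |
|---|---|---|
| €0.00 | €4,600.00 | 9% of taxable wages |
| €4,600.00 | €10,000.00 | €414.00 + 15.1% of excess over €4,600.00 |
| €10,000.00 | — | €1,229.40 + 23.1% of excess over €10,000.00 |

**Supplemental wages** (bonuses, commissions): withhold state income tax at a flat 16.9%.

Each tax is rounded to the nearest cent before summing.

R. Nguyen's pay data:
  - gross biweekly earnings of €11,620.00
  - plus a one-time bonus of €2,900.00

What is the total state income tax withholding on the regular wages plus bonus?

State Income Tax: taxable = €11,620.00
  €1,229.40 + 23.1% × (€11,620.00 − €10,000.00) = €1,229.40 + 23.1% × €1,620.00 = €1,603.62
Supplemental (16.9% flat on bonus): 16.9% × €2,900.00 = €490.10
Total state income tax: €1,603.62 + €490.10 = €2,093.72

€2,093.72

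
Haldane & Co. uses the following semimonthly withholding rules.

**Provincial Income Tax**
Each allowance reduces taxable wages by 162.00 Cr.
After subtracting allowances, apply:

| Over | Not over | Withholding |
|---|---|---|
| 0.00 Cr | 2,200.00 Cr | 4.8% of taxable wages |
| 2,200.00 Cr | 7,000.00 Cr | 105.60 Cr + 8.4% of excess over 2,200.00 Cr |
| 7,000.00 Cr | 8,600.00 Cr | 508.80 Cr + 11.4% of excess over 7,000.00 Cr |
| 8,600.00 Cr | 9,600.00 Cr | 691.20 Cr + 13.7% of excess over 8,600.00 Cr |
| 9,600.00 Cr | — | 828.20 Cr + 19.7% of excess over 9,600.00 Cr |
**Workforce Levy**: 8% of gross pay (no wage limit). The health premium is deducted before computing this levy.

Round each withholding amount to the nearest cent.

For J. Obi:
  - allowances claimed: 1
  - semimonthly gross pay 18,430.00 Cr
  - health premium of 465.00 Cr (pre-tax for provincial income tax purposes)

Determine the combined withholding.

3,881.39 Cr

Provincial Income Tax: taxable = 18,430.00 Cr − 465.00 Cr − 1×162.00 Cr = 17,803.00 Cr
  828.20 Cr + 19.7% × (17,803.00 Cr − 9,600.00 Cr) = 828.20 Cr + 19.7% × 8,203.00 Cr = 2,444.19 Cr
Workforce Levy: 8% × 17,965.00 Cr = 1,437.20 Cr
Total: 2,444.19 Cr + 1,437.20 Cr = 3,881.39 Cr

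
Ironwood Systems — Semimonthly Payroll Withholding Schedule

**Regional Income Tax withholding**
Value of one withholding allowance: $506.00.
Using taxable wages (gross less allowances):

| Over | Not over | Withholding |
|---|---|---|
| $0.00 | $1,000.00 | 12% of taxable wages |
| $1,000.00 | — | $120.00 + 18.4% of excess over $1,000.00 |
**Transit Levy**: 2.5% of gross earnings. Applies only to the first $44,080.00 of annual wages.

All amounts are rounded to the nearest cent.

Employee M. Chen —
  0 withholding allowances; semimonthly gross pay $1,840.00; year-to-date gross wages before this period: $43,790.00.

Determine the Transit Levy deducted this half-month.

Transit Levy: cap $44,080.00 − YTD $43,790.00 = $290.00 subject; 2.5% × $290.00 = $7.25

$7.25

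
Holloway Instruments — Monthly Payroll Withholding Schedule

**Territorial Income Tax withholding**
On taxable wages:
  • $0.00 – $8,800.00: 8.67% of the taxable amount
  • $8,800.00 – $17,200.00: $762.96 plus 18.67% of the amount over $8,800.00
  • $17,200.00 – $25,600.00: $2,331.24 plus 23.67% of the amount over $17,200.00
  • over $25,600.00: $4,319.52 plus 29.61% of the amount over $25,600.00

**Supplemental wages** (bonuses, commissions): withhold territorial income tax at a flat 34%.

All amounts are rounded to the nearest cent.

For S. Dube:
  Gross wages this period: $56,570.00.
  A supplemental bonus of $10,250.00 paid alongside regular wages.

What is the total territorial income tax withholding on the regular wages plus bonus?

$16,974.74

Territorial Income Tax: taxable = $56,570.00
  $4,319.52 + 29.61% × ($56,570.00 − $25,600.00) = $4,319.52 + 29.61% × $30,970.00 = $13,489.74
Supplemental (34% flat on bonus): 34% × $10,250.00 = $3,485.00
Total territorial income tax: $13,489.74 + $3,485.00 = $16,974.74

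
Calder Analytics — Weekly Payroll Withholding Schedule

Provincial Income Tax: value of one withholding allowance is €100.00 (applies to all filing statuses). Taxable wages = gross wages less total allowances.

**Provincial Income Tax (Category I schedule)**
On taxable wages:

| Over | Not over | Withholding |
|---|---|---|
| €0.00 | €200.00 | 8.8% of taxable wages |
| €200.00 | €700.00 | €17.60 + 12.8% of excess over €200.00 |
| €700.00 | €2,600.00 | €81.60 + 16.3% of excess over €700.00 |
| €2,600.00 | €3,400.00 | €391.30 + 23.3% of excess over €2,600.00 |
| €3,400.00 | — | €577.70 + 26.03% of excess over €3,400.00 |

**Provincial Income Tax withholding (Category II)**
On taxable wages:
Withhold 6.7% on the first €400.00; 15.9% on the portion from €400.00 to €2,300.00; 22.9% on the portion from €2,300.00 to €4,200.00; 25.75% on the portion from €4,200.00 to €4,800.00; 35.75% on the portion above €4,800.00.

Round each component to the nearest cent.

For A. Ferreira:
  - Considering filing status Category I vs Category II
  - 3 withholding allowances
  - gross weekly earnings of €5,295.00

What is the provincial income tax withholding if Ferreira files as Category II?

Provincial Income Tax (Category II): taxable = €5,295.00 − 3×€100.00 = €4,995.00
  €918.50 + 35.75% × (€4,995.00 − €4,800.00) = €918.50 + 35.75% × €195.00 = €988.21

€988.21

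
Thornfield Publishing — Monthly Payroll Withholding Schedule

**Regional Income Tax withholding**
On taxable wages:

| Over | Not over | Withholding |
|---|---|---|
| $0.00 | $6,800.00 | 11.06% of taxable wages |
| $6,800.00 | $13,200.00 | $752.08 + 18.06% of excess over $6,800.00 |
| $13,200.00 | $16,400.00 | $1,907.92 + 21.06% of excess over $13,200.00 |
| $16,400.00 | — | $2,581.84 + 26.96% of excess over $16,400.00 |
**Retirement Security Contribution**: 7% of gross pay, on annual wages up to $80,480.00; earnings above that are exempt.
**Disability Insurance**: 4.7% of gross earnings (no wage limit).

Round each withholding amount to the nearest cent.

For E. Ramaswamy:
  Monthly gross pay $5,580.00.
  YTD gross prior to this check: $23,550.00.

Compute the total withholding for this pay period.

$1,270.01

Regional Income Tax: taxable = $5,580.00
  11.06% × $5,580.00 = $617.15
Retirement Security Contribution: 7% × $5,580.00 = $390.60
Disability Insurance: 4.7% × $5,580.00 = $262.26
Total: $617.15 + $390.60 + $262.26 = $1,270.01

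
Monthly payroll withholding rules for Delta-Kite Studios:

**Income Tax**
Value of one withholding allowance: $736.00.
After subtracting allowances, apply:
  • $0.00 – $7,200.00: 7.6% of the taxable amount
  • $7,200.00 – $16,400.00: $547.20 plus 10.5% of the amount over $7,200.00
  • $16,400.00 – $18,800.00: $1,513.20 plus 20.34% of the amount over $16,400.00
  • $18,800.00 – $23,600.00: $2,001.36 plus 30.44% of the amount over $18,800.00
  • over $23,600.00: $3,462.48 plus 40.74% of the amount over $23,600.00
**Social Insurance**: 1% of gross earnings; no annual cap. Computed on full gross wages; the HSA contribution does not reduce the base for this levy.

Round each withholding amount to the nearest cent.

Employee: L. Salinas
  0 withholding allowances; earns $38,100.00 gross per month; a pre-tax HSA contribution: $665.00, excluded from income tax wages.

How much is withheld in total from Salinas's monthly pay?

Income Tax: taxable = $38,100.00 − $665.00 = $37,435.00
  $3,462.48 + 40.74% × ($37,435.00 − $23,600.00) = $3,462.48 + 40.74% × $13,835.00 = $9,098.86
Social Insurance: 1% × $38,100.00 = $381.00
Total: $9,098.86 + $381.00 = $9,479.86

$9,479.86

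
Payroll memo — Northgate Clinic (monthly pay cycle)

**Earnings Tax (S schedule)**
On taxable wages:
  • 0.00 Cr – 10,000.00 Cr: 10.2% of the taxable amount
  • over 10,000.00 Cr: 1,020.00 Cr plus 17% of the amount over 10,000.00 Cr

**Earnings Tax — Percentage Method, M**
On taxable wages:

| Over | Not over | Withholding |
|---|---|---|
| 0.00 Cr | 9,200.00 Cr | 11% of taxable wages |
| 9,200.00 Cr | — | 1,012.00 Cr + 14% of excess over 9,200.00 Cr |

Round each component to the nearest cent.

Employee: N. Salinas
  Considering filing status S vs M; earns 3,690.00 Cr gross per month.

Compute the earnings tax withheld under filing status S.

Earnings Tax (S): taxable = 3,690.00 Cr
  10.2% × 3,690.00 Cr = 376.38 Cr

376.38 Cr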